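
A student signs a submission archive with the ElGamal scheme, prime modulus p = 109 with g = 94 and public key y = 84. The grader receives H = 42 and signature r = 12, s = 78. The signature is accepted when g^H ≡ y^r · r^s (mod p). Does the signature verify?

Left side g^H mod p:
94^2 = 8836 ≡ 7
94^4 ≡ 7^2 = 49
94^8 ≡ 49^2 = 2401 ≡ 3
94^16 ≡ 3^2 = 9
94^32 ≡ 9^2 = 81
42 = 32 + 8 + 2, so 94^42 ≡ 81·3·7 ≡ 66 (mod 109)
Right side y^r · r^s mod p:
84^2 = 7056 ≡ 80
84^4 ≡ 80^2 = 6400 ≡ 78
84^8 ≡ 78^2 = 6084 ≡ 89
12 = 8 + 4, so 84^12 ≡ 89·78 ≡ 75 (mod 109)
12^2 = 144 ≡ 35
12^4 ≡ 35^2 = 1225 ≡ 26
12^8 ≡ 26^2 = 676 ≡ 22
12^16 ≡ 22^2 = 484 ≡ 48
12^32 ≡ 48^2 = 2304 ≡ 15
12^64 ≡ 15^2 = 225 ≡ 7
78 = 64 + 8 + 4 + 2, so 12^78 ≡ 7·22·26·35 ≡ 75 (mod 109)
75·75 = 5625 ≡ 66 (mod 109)
66 ≡ 66 (mod 109), so the signature is genuine.

verifies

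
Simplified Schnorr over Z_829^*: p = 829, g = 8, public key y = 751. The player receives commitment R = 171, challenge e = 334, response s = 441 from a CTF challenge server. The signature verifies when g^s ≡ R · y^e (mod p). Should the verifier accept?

g^s mod p:
Squares mod 829: 8^1≡8, 8^2≡64, 8^4≡780, 8^8≡743, 8^16≡764, 8^32≡80, 8^64≡597, 8^128≡768, 8^256≡405
441 = 256 + 128 + 32 + 16 + 8 + 1, so 8^441 ≡ 405·768·80·764·743·8 ≡ 457 (mod 829)
R · y^e mod p:
Squares mod 829: 751^1≡751, 751^2≡281, 751^4≡206, 751^8≡157, 751^16≡608, 751^32≡759, 751^64≡755, 751^128≡502, 751^256≡817
334 = 256 + 64 + 8 + 4 + 2, so 751^334 ≡ 817·755·157·206·281 ≡ 818 (mod 829)
171·818 = 139878 ≡ 606 (mod 829)
457 ≠ 606; the check fails.

reject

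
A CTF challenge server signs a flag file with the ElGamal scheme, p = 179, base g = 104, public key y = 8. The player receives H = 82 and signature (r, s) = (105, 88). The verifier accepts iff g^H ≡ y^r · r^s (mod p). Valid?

Left side g^H mod p:
104^2 = 10816 ≡ 76
104^4 ≡ 76^2 = 5776 ≡ 48
104^8 ≡ 48^2 = 2304 ≡ 156
104^16 ≡ 156^2 = 24336 ≡ 171
104^32 ≡ 171^2 = 29241 ≡ 64
104^64 ≡ 64^2 = 4096 ≡ 158
82 = 64 + 16 + 2, so 104^82 ≡ 158·171·76 ≡ 59 (mod 179)
Right side y^r · r^s mod p:
8^2 = 64
8^4 ≡ 64^2 = 4096 ≡ 158
8^8 ≡ 158^2 = 24964 ≡ 83
8^16 ≡ 83^2 = 6889 ≡ 87
8^32 ≡ 87^2 = 7569 ≡ 51
8^64 ≡ 51^2 = 2601 ≡ 95
105 = 64 + 32 + 8 + 1, so 8^105 ≡ 95·51·83·8 ≡ 92 (mod 179)
105^2 = 11025 ≡ 106
105^4 ≡ 106^2 = 11236 ≡ 138
105^8 ≡ 138^2 = 19044 ≡ 70
105^16 ≡ 70^2 = 4900 ≡ 67
105^32 ≡ 67^2 = 4489 ≡ 14
105^64 ≡ 14^2 = 196 ≡ 17
88 = 64 + 16 + 8, so 105^88 ≡ 17·67·70 ≡ 75 (mod 179)
92·75 = 6900 ≡ 98 (mod 179)
59 ≠ 98, so verification fails.

no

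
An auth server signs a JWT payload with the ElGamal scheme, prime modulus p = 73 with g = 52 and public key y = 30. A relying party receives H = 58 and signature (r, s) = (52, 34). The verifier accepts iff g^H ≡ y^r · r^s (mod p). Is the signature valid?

invalid

Left side g^H mod p:
52^2 = 2704 ≡ 3
52^4 ≡ 3^2 = 9
52^8 ≡ 9^2 = 81 ≡ 8
52^16 ≡ 8^2 = 64
52^32 ≡ 64^2 = 4096 ≡ 8
58 = 32 + 16 + 8 + 2, so 52^58 ≡ 8·64·8·3 ≡ 24 (mod 73)
Right side y^r · r^s mod p:
30^2 = 900 ≡ 24
30^4 ≡ 24^2 = 576 ≡ 65
30^8 ≡ 65^2 = 4225 ≡ 64
30^16 ≡ 64^2 = 4096 ≡ 8
30^32 ≡ 8^2 = 64
52 = 32 + 16 + 4, so 30^52 ≡ 64·8·65 ≡ 65 (mod 73)
52^2 = 2704 ≡ 3
52^4 ≡ 3^2 = 9
52^8 ≡ 9^2 = 81 ≡ 8
52^16 ≡ 8^2 = 64
52^32 ≡ 64^2 = 4096 ≡ 8
34 = 32 + 2, so 52^34 ≡ 8·3 ≡ 24 (mod 73)
65·24 = 1560 ≡ 27 (mod 73)
24 ≠ 27, so verification fails.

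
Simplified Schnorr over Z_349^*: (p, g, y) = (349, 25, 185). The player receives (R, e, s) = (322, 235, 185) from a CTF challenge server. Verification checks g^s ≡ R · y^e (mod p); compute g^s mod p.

194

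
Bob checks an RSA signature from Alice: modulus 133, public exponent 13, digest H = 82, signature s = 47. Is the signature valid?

Squares mod 133: s^1≡47, s^2≡81, s^4≡44, s^8≡74
13 = 8 + 4 + 1, so s^13 ≡ 74·44·47 ≡ 82 (mod 133)
s^13 mod 133 = 82 matches H.

valid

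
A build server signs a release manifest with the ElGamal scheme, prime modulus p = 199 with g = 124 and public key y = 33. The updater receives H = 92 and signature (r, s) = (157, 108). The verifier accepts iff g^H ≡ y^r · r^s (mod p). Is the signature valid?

invalid

Left side g^H mod p:
Squares mod 199: 124^1≡124, 124^2≡53, 124^4≡23, 124^8≡131, 124^16≡47, 124^32≡20, 124^64≡2
92 = 64 + 16 + 8 + 4, so 124^92 ≡ 2·47·131·23 ≡ 45 (mod 199)
Right side y^r · r^s mod p:
Squares mod 199: 33^1≡33, 33^2≡94, 33^4≡80, 33^8≡32, 33^16≡29, 33^32≡45, 33^64≡35, 33^128≡31
157 = 128 + 16 + 8 + 4 + 1, so 33^157 ≡ 31·29·32·80·33 ≡ 165 (mod 199)
Squares mod 199: 157^1≡157, 157^2≡172, 157^4≡132, 157^8≡111, 157^16≡182, 157^32≡90, 157^64≡140
108 = 64 + 32 + 8 + 4, so 157^108 ≡ 140·90·111·132 ≡ 114 (mod 199)
165·114 = 18810 ≡ 104 (mod 199)
45 ≠ 104, so verification fails.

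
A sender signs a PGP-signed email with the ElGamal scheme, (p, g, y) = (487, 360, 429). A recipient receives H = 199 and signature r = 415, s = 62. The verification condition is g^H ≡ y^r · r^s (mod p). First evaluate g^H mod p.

246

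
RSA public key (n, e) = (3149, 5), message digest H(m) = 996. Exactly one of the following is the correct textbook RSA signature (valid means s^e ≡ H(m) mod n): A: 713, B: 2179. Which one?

Candidate A: 713^2 = 508369 ≡ 1380; 713^4 ≡ 1380^2 = 1904400 ≡ 2404; 5 = 4 + 1, so 713^5 ≡ 2404·713 ≡ 996 (mod 3149)
  → matches H(m) = 996
Candidate B: 2179^2 = 4748041 ≡ 2498; 2179^4 ≡ 2498^2 = 6240004 ≡ 1835; 5 = 4 + 1, so 2179^5 ≡ 1835·2179 ≡ 2384 (mod 3149)

A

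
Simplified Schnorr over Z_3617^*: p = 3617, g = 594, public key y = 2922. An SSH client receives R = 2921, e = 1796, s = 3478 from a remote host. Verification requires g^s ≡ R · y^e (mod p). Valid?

yes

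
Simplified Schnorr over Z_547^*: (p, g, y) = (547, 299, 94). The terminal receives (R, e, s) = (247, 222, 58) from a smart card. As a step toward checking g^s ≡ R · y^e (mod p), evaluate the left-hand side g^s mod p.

Squares mod 547: 299^1≡299, 299^2≡240, 299^4≡165, 299^8≡422, 299^16≡309, 299^32≡303
58 = 32 + 16 + 8 + 2, so 299^58 ≡ 303·309·422·240 ≡ 539 (mod 547)

539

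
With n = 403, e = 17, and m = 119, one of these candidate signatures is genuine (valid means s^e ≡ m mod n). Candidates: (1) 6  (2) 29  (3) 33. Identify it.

1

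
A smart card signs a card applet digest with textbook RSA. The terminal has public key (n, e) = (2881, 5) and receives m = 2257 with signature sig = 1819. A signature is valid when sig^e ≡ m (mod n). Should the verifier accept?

Squares mod 2881: sig^1≡1819, sig^2≡1373, sig^4≡955
5 = 4 + 1, so sig^5 ≡ 955·1819 ≡ 2783 (mod 2881)
sig^5 mod 2881 = 2783, but m = 2257.

reject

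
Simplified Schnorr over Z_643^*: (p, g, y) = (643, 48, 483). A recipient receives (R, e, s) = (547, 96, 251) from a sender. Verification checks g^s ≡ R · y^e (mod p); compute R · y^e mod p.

Squares mod 643: 483^1≡483, 483^2≡523, 483^4≡254, 483^8≡216, 483^16≡360, 483^32≡357, 483^64≡135
96 = 64 + 32, so 483^96 ≡ 135·357 ≡ 613 (mod 643)
R · y^e ≡ 547·613 = 335311 ≡ 308 (mod 643)

308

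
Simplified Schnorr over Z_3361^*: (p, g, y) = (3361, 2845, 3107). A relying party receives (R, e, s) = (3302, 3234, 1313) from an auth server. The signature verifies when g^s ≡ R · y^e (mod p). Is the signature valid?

invalid

g^s mod p:
2845^2 = 8094025 ≡ 737
2845^4 ≡ 737^2 = 543169 ≡ 2048
2845^8 ≡ 2048^2 = 4194304 ≡ 3137
2845^16 ≡ 3137^2 = 9840769 ≡ 3122
2845^32 ≡ 3122^2 = 9746884 ≡ 3345
2845^64 ≡ 3345^2 = 11189025 ≡ 256
2845^128 ≡ 256^2 = 65536 ≡ 1677
2845^256 ≡ 1677^2 = 2812329 ≡ 2533
2845^512 ≡ 2533^2 = 6416089 ≡ 3301
2845^1024 ≡ 3301^2 = 10896601 ≡ 239
1313 = 1024 + 256 + 32 + 1, so 2845^1313 ≡ 239·2533·3345·2845 ≡ 2553 (mod 3361)
R · y^e mod p:
3107^2 = 9653449 ≡ 657
3107^4 ≡ 657^2 = 431649 ≡ 1441
3107^8 ≡ 1441^2 = 2076481 ≡ 2744
3107^16 ≡ 2744^2 = 7529536 ≡ 896
3107^32 ≡ 896^2 = 802816 ≡ 2898
3107^64 ≡ 2898^2 = 8398404 ≡ 2626
3107^128 ≡ 2626^2 = 6895876 ≡ 2465
3107^256 ≡ 2465^2 = 6076225 ≡ 2898
3107^512 ≡ 2898^2 = 8398404 ≡ 2626
3107^1024 ≡ 2626^2 = 6895876 ≡ 2465
3107^2048 ≡ 2465^2 = 6076225 ≡ 2898
3234 = 2048 + 1024 + 128 + 32 + 2, so 3107^3234 ≡ 2898·2465·2465·2898·657 ≡ 3304 (mod 3361)
3302·3304 = 10909808 ≡ 2 (mod 3361)
2553 ≠ 2; the check fails.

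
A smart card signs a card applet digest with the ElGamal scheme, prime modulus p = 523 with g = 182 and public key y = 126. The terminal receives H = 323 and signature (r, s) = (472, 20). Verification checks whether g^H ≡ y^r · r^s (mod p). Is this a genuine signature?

Left side g^H mod p:
Squares mod 523: 182^1≡182, 182^2≡175, 182^4≡291, 182^8≡478, 182^16≡456, 182^32≡305, 182^64≡454, 182^128≡54, 182^256≡301
323 = 256 + 64 + 2 + 1, so 182^323 ≡ 301·454·175·182 ≡ 365 (mod 523)
Right side y^r · r^s mod p:
Squares mod 523: 126^1≡126, 126^2≡186, 126^4≡78, 126^8≡331, 126^16≡254, 126^32≡187, 126^64≡451, 126^128≡477, 126^256≡24
472 = 256 + 128 + 64 + 16 + 8, so 126^472 ≡ 24·477·451·254·331 ≡ 509 (mod 523)
Squares mod 523: 472^1≡472, 472^2≡509, 472^4≡196, 472^8≡237, 472^16≡208
20 = 16 + 4, so 472^20 ≡ 208·196 ≡ 497 (mod 523)
509·497 = 252973 ≡ 364 (mod 523)
365 ≠ 364, so verification fails.

forged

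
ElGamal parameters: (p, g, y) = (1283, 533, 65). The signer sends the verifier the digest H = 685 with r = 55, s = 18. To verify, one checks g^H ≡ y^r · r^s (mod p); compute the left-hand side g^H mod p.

897

533^2 = 284089 ≡ 546
533^4 ≡ 546^2 = 298116 ≡ 460
533^8 ≡ 460^2 = 211600 ≡ 1188
533^16 ≡ 1188^2 = 1411344 ≡ 44
533^32 ≡ 44^2 = 1936 ≡ 653
533^64 ≡ 653^2 = 426409 ≡ 453
533^128 ≡ 453^2 = 205209 ≡ 1212
533^256 ≡ 1212^2 = 1468944 ≡ 1192
533^512 ≡ 1192^2 = 1420864 ≡ 583
685 = 512 + 128 + 32 + 8 + 4 + 1, so 533^685 ≡ 583·1212·653·1188·460·533 ≡ 897 (mod 1283)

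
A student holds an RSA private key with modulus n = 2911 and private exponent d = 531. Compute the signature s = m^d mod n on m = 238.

m^2 ≡ 238^2 = 56644 ≡ 1335
m^4 ≡ 1335^2 = 1782225 ≡ 693
m^8 ≡ 693^2 = 480249 ≡ 2845
m^16 ≡ 2845^2 = 8094025 ≡ 1445
m^32 ≡ 1445^2 = 2088025 ≡ 838
m^64 ≡ 838^2 = 702244 ≡ 693
m^128 ≡ 693^2 = 480249 ≡ 2845
m^256 ≡ 2845^2 = 8094025 ≡ 1445
m^512 ≡ 1445^2 = 2088025 ≡ 838
531 = 512 + 16 + 2 + 1, so m^531 ≡ 838·1445·1335·238 ≡ 664 (mod 2911)

664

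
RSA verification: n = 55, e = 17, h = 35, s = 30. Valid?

s^2 ≡ 30^2 = 900 ≡ 20
s^4 ≡ 20^2 = 400 ≡ 15
s^8 ≡ 15^2 = 225 ≡ 5
s^16 ≡ 5^2 = 25
17 = 16 + 1, so s^17 ≡ 25·30 ≡ 35 (mod 55)
35 = h, so the signature checks out.

yes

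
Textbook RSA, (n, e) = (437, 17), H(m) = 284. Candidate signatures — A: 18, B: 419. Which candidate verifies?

A

Candidate A: 18^2 = 324; 18^4 ≡ 324^2 = 104976 ≡ 96; 18^8 ≡ 96^2 = 9216 ≡ 39; 18^16 ≡ 39^2 = 1521 ≡ 210; 17 = 16 + 1, so 18^17 ≡ 210·18 ≡ 284 (mod 437)
  → matches H(m) = 284
Candidate B: 419^2 = 175561 ≡ 324; 419^4 ≡ 324^2 = 104976 ≡ 96; 419^8 ≡ 96^2 = 9216 ≡ 39; 419^16 ≡ 39^2 = 1521 ≡ 210; 17 = 16 + 1, so 419^17 ≡ 210·419 ≡ 153 (mod 437)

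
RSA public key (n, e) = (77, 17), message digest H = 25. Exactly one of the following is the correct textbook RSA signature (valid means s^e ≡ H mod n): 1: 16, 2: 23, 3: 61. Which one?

Candidate 1: Squares mod 77: 16^1≡16, 16^2≡25, 16^4≡9, 16^8≡4, 16^16≡16; 17 = 16 + 1, so 16^17 ≡ 16·16 ≡ 25 (mod 77)
  → matches H = 25
Candidate 2: Squares mod 77: 23^1≡23, 23^2≡67, 23^4≡23, 23^8≡67, 23^16≡23; 17 = 16 + 1, so 23^17 ≡ 23·23 ≡ 67 (mod 77)
Candidate 3: Squares mod 77: 61^1≡61, 61^2≡25, 61^4≡9, 61^8≡4, 61^16≡16; 17 = 16 + 1, so 61^17 ≡ 16·61 ≡ 52 (mod 77)

1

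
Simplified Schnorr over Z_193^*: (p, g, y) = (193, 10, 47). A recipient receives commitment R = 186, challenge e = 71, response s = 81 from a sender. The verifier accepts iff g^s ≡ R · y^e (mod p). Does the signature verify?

verifies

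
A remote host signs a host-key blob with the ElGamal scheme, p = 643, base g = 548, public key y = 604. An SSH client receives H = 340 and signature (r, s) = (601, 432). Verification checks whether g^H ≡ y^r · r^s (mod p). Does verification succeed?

Left side g^H mod p:
Squares mod 643: 548^1≡548, 548^2≡23, 548^4≡529, 548^8≡136, 548^16≡492, 548^32≡296, 548^64≡168, 548^128≡575, 548^256≡123
340 = 256 + 64 + 16 + 4, so 548^340 ≡ 123·168·492·529 ≡ 567 (mod 643)
Right side y^r · r^s mod p:
Squares mod 643: 604^1≡604, 604^2≡235, 604^4≡570, 604^8≡185, 604^16≡146, 604^32≡97, 604^64≡407, 604^128≡398, 604^256≡226, 604^512≡279
601 = 512 + 64 + 16 + 8 + 1, so 604^601 ≡ 279·407·146·185·604 ≡ 382 (mod 643)
Squares mod 643: 601^1≡601, 601^2≡478, 601^4≡219, 601^8≡379, 601^16≡252, 601^32≡490, 601^64≡261, 601^128≡606, 601^256≡83
432 = 256 + 128 + 32 + 16, so 601^432 ≡ 83·606·490·252 ≡ 241 (mod 643)
382·241 = 92062 ≡ 113 (mod 643)
567 ≠ 113, so verification fails.

fails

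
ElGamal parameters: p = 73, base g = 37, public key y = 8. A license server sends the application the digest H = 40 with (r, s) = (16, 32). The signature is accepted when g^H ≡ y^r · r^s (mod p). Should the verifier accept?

accept

Left side g^H mod p:
37^2 = 1369 ≡ 55
37^4 ≡ 55^2 = 3025 ≡ 32
37^8 ≡ 32^2 = 1024 ≡ 2
37^16 ≡ 2^2 = 4
37^32 ≡ 4^2 = 16
40 = 32 + 8, so 37^40 ≡ 16·2 ≡ 32 (mod 73)
Right side y^r · r^s mod p:
8^2 = 64
8^4 ≡ 64^2 = 4096 ≡ 8
8^8 ≡ 8^2 = 64
8^16 ≡ 64^2 = 4096 ≡ 8
16^2 = 256 ≡ 37
16^4 ≡ 37^2 = 1369 ≡ 55
16^8 ≡ 55^2 = 3025 ≡ 32
16^16 ≡ 32^2 = 1024 ≡ 2
16^32 ≡ 2^2 = 4
8·4 = 32 ≡ 32 (mod 73)
32 ≡ 32 (mod 73), so the signature is genuine.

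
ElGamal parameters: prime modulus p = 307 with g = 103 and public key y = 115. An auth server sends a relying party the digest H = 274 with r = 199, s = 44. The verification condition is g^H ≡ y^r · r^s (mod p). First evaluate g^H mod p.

144

103^2 = 10609 ≡ 171
103^4 ≡ 171^2 = 29241 ≡ 76
103^8 ≡ 76^2 = 5776 ≡ 250
103^16 ≡ 250^2 = 62500 ≡ 179
103^32 ≡ 179^2 = 32041 ≡ 113
103^64 ≡ 113^2 = 12769 ≡ 182
103^128 ≡ 182^2 = 33124 ≡ 275
103^256 ≡ 275^2 = 75625 ≡ 103
274 = 256 + 16 + 2, so 103^274 ≡ 103·179·171 ≡ 144 (mod 307)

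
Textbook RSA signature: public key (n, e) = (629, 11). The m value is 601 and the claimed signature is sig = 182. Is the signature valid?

valid

sig^2 ≡ 182^2 = 33124 ≡ 416
sig^4 ≡ 416^2 = 173056 ≡ 81
sig^8 ≡ 81^2 = 6561 ≡ 271
11 = 8 + 2 + 1, so sig^11 ≡ 271·416·182 ≡ 601 (mod 629)
Since 601 equals the digest 601, verification succeeds.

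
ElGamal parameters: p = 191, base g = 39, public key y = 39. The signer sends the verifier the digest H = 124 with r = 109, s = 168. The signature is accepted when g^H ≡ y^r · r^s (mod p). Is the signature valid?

Left side g^H mod p:
39^2 = 1521 ≡ 184
39^4 ≡ 184^2 = 33856 ≡ 49
39^8 ≡ 49^2 = 2401 ≡ 109
39^16 ≡ 109^2 = 11881 ≡ 39
39^32 ≡ 39^2 = 1521 ≡ 184
39^64 ≡ 184^2 = 33856 ≡ 49
124 = 64 + 32 + 16 + 8 + 4, so 39^124 ≡ 49·184·39·109·49 ≡ 49 (mod 191)
Right side y^r · r^s mod p:
39^2 = 1521 ≡ 184
39^4 ≡ 184^2 = 33856 ≡ 49
39^8 ≡ 49^2 = 2401 ≡ 109
39^16 ≡ 109^2 = 11881 ≡ 39
39^32 ≡ 39^2 = 1521 ≡ 184
39^64 ≡ 184^2 = 33856 ≡ 49
109 = 64 + 32 + 8 + 4 + 1, so 39^109 ≡ 49·184·109·49·39 ≡ 49 (mod 191)
109^2 = 11881 ≡ 39
109^4 ≡ 39^2 = 1521 ≡ 184
109^8 ≡ 184^2 = 33856 ≡ 49
109^16 ≡ 49^2 = 2401 ≡ 109
109^32 ≡ 109^2 = 11881 ≡ 39
109^64 ≡ 39^2 = 1521 ≡ 184
109^128 ≡ 184^2 = 33856 ≡ 49
168 = 128 + 32 + 8, so 109^168 ≡ 49·39·49 ≡ 49 (mod 191)
49·49 = 2401 ≡ 109 (mod 191)
49 ≠ 109, so verification fails.

invalid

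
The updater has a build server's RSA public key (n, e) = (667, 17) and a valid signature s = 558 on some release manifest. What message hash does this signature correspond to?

633

s^2 ≡ 558^2 = 311364 ≡ 542
s^4 ≡ 542^2 = 293764 ≡ 284
s^8 ≡ 284^2 = 80656 ≡ 616
s^16 ≡ 616^2 = 379456 ≡ 600
17 = 16 + 1, so s^17 ≡ 600·558 ≡ 633 (mod 667)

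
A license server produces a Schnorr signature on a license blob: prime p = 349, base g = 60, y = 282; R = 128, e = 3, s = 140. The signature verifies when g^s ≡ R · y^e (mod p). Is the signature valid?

g^s mod p:
60^2 = 3600 ≡ 110
60^4 ≡ 110^2 = 12100 ≡ 234
60^8 ≡ 234^2 = 54756 ≡ 312
60^16 ≡ 312^2 = 97344 ≡ 322
60^32 ≡ 322^2 = 103684 ≡ 31
60^64 ≡ 31^2 = 961 ≡ 263
60^128 ≡ 263^2 = 69169 ≡ 67
140 = 128 + 8 + 4, so 60^140 ≡ 67·312·234 ≡ 301 (mod 349)
R · y^e mod p:
282^2 = 79524 ≡ 301
3 = 2 + 1, so 282^3 ≡ 301·282 ≡ 75 (mod 349)
128·75 = 9600 ≡ 177 (mod 349)
301 ≠ 177; the check fails.

invalid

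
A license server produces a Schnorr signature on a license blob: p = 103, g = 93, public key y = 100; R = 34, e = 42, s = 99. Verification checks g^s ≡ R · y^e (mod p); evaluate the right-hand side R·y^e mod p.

79

100^42 mod 103 = 72
R · y^e ≡ 34·72 = 2448 ≡ 79 (mod 103)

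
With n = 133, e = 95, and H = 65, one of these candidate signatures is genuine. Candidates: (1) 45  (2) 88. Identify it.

Candidate 1: 45^95 mod 133 = 68
Candidate 2: 88^95 mod 133 = 65
  → matches H = 65

2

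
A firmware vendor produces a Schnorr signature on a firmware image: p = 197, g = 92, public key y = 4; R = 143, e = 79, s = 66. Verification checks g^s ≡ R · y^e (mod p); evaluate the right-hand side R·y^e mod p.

132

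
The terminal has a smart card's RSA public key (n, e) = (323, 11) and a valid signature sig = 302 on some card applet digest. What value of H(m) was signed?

4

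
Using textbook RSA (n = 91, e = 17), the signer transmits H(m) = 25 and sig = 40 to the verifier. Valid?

no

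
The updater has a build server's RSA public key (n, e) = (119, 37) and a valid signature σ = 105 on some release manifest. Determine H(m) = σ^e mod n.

56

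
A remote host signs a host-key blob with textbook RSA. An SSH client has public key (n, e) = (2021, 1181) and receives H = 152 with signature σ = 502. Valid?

no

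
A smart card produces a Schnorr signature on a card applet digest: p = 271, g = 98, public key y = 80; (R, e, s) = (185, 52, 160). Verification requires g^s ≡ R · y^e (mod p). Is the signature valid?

valid

g^s mod p:
98^2 = 9604 ≡ 119
98^4 ≡ 119^2 = 14161 ≡ 69
98^8 ≡ 69^2 = 4761 ≡ 154
98^16 ≡ 154^2 = 23716 ≡ 139
98^32 ≡ 139^2 = 19321 ≡ 80
98^64 ≡ 80^2 = 6400 ≡ 167
98^128 ≡ 167^2 = 27889 ≡ 247
160 = 128 + 32, so 98^160 ≡ 247·80 ≡ 248 (mod 271)
R · y^e mod p:
80^2 = 6400 ≡ 167
80^4 ≡ 167^2 = 27889 ≡ 247
80^8 ≡ 247^2 = 61009 ≡ 34
80^16 ≡ 34^2 = 1156 ≡ 72
80^32 ≡ 72^2 = 5184 ≡ 35
52 = 32 + 16 + 4, so 80^52 ≡ 35·72·247 ≡ 224 (mod 271)
185·224 = 41440 ≡ 248 (mod 271)
248 ≡ 248 (mod 271); signature holds.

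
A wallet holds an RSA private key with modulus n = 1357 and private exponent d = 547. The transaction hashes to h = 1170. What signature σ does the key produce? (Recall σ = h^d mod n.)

h^2 ≡ 1170^2 = 1368900 ≡ 1044
h^4 ≡ 1044^2 = 1089936 ≡ 265
h^8 ≡ 265^2 = 70225 ≡ 1018
h^16 ≡ 1018^2 = 1036324 ≡ 933
h^32 ≡ 933^2 = 870489 ≡ 652
h^64 ≡ 652^2 = 425104 ≡ 363
h^128 ≡ 363^2 = 131769 ≡ 140
h^256 ≡ 140^2 = 19600 ≡ 602
h^512 ≡ 602^2 = 362404 ≡ 85
547 = 512 + 32 + 2 + 1, so h^547 ≡ 85·652·1044·1170 ≡ 293 (mod 1357)

293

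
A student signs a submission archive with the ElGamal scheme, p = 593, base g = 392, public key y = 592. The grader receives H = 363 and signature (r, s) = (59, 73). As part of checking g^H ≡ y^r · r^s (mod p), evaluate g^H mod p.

534

392^2 = 153664 ≡ 77
392^4 ≡ 77^2 = 5929 ≡ 592
392^8 ≡ 592^2 = 350464 ≡ 1
392^16 ≡ 1^2 = 1
392^32 ≡ 1^2 = 1
392^64 ≡ 1^2 = 1
392^128 ≡ 1^2 = 1
392^256 ≡ 1^2 = 1
363 = 256 + 64 + 32 + 8 + 2 + 1, so 392^363 ≡ 1·1·1·1·77·392 ≡ 534 (mod 593)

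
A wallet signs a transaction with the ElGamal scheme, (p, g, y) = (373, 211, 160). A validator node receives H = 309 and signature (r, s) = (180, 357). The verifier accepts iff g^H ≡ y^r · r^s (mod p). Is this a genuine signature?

genuine

Left side g^H mod p:
Squares mod 373: 211^1≡211, 211^2≡134, 211^4≡52, 211^8≡93, 211^16≡70, 211^32≡51, 211^64≡363, 211^128≡100, 211^256≡302
309 = 256 + 32 + 16 + 4 + 1, so 211^309 ≡ 302·51·70·52·211 ≡ 240 (mod 373)
Right side y^r · r^s mod p:
Squares mod 373: 160^1≡160, 160^2≡236, 160^4≡119, 160^8≡360, 160^16≡169, 160^32≡213, 160^64≡236, 160^128≡119
180 = 128 + 32 + 16 + 4, so 160^180 ≡ 119·213·169·119 ≡ 154 (mod 373)
Squares mod 373: 180^1≡180, 180^2≡322, 180^4≡363, 180^8≡100, 180^16≡302, 180^32≡192, 180^64≡310, 180^128≡239, 180^256≡52
357 = 256 + 64 + 32 + 4 + 1, so 180^357 ≡ 52·310·192·363·180 ≡ 50 (mod 373)
154·50 = 7700 ≡ 240 (mod 373)
240 ≡ 240 (mod 373), so the signature is genuine.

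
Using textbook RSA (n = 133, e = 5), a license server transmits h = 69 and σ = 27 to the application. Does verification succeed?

passes

σ^5 mod 133 = 69
69 = h, so the signature checks out.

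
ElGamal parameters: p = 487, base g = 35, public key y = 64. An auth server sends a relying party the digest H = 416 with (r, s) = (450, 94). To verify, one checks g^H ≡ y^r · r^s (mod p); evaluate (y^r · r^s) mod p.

64

Squares mod 487: 64^1≡64, 64^2≡200, 64^4≡66, 64^8≡460, 64^16≡242, 64^32≡124, 64^64≡279, 64^128≡408, 64^256≡397
450 = 256 + 128 + 64 + 2, so 64^450 ≡ 397·408·279·200 ≡ 41 (mod 487)
Squares mod 487: 450^1≡450, 450^2≡395, 450^4≡185, 450^8≡135, 450^16≡206, 450^32≡67, 450^64≡106
94 = 64 + 16 + 8 + 4 + 2, so 450^94 ≡ 106·206·135·185·395 ≡ 251 (mod 487)
y^r · r^s ≡ 41·251 = 10291 ≡ 64 (mod 487)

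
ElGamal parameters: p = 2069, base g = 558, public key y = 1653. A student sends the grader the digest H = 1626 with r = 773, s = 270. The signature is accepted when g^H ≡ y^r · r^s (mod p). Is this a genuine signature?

genuine

Left side g^H mod p:
Squares mod 2069: 558^1≡558, 558^2≡1014, 558^4≡1972, 558^8≡1133, 558^16≡909, 558^32≡750, 558^64≡1801, 558^128≡1478, 558^256≡1689, 558^512≡1639, 558^1024≡759
1626 = 1024 + 512 + 64 + 16 + 8 + 2, so 558^1626 ≡ 759·1639·1801·909·1133·1014 ≡ 1759 (mod 2069)
Right side y^r · r^s mod p:
Squares mod 2069: 1653^1≡1653, 1653^2≡1329, 1653^4≡1384, 1653^8≡1631, 1653^16≡1496, 1653^32≡1427, 1653^64≡433, 1653^128≡1279, 1653^256≡1331, 1653^512≡497
773 = 512 + 256 + 4 + 1, so 1653^773 ≡ 497·1331·1384·1653 ≡ 1331 (mod 2069)
Squares mod 2069: 773^1≡773, 773^2≡1657, 773^4≡86, 773^8≡1189, 773^16≡594, 773^32≡1106, 773^64≡457, 773^128≡1949, 773^256≡1986
270 = 256 + 8 + 4 + 2, so 773^270 ≡ 1986·1189·86·1657 ≡ 1576 (mod 2069)
1331·1576 = 2097656 ≡ 1759 (mod 2069)
1759 ≡ 1759 (mod 2069), so the signature is genuine.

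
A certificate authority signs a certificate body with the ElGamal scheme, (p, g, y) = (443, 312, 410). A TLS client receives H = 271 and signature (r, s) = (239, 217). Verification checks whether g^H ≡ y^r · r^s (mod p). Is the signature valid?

valid

Left side g^H mod p:
Squares mod 443: 312^1≡312, 312^2≡327, 312^4≡166, 312^8≡90, 312^16≡126, 312^32≡371, 312^64≡311, 312^128≡147, 312^256≡345
271 = 256 + 8 + 4 + 2 + 1, so 312^271 ≡ 345·90·166·327·312 ≡ 216 (mod 443)
Right side y^r · r^s mod p:
Squares mod 443: 410^1≡410, 410^2≡203, 410^4≡10, 410^8≡100, 410^16≡254, 410^32≡281, 410^64≡107, 410^128≡374
239 = 128 + 64 + 32 + 8 + 4 + 2 + 1, so 410^239 ≡ 374·107·281·100·10·203·410 ≡ 174 (mod 443)
Squares mod 443: 239^1≡239, 239^2≡417, 239^4≡233, 239^8≡243, 239^16≡130, 239^32≡66, 239^64≡369, 239^128≡160
217 = 128 + 64 + 16 + 8 + 1, so 239^217 ≡ 160·369·130·243·239 ≡ 154 (mod 443)
174·154 = 26796 ≡ 216 (mod 443)
216 ≡ 216 (mod 443), so the signature is genuine.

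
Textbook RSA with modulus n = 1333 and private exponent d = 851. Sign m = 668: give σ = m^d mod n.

Squares mod 1333: m^1≡668, m^2≡1002, m^4≡255, m^8≡1041, m^16≡1285, m^32≡971, m^64≡410, m^128≡142, m^256≡169, m^512≡568
851 = 512 + 256 + 64 + 16 + 2 + 1, so m^851 ≡ 568·169·410·1285·1002·668 ≡ 1014 (mod 1333)

1014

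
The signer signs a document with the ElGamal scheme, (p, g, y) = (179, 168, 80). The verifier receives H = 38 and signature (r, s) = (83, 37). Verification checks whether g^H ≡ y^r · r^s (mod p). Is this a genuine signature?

genuine

Left side g^H mod p:
Squares mod 179: 168^1≡168, 168^2≡121, 168^4≡142, 168^8≡116, 168^16≡31, 168^32≡66
38 = 32 + 4 + 2, so 168^38 ≡ 66·142·121 ≡ 47 (mod 179)
Right side y^r · r^s mod p:
Squares mod 179: 80^1≡80, 80^2≡135, 80^4≡146, 80^8≡15, 80^16≡46, 80^32≡147, 80^64≡129
83 = 64 + 16 + 2 + 1, so 80^83 ≡ 129·46·135·80 ≡ 9 (mod 179)
Squares mod 179: 83^1≡83, 83^2≡87, 83^4≡51, 83^8≡95, 83^16≡75, 83^32≡76
37 = 32 + 4 + 1, so 83^37 ≡ 76·51·83 ≡ 45 (mod 179)
9·45 = 405 ≡ 47 (mod 179)
47 ≡ 47 (mod 179), so the signature is genuine.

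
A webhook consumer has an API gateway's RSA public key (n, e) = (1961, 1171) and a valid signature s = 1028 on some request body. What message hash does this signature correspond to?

Squares mod 1961: s^1≡1028, s^2≡1766, s^4≡766, s^8≡417, s^16≡1321, s^32≡1712, s^64≡1210, s^128≡1194, s^256≡1950, s^512≡121, s^1024≡914
1171 = 1024 + 128 + 16 + 2 + 1, so s^1171 ≡ 914·1194·1321·1766·1028 ≡ 933 (mod 1961)

933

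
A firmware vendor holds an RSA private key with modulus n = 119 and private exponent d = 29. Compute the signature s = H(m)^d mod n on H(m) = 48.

(H(m))^2 ≡ 48^2 = 2304 ≡ 43
(H(m))^4 ≡ 43^2 = 1849 ≡ 64
(H(m))^8 ≡ 64^2 = 4096 ≡ 50
(H(m))^16 ≡ 50^2 = 2500 ≡ 1
29 = 16 + 8 + 4 + 1, so (H(m))^29 ≡ 1·50·64·48 ≡ 90 (mod 119)

90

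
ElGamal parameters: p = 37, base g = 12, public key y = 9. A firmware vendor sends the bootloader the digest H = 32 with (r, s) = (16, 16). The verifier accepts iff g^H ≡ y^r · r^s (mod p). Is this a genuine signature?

Left side g^H mod p:
Squares mod 37: 12^1≡12, 12^2≡33, 12^4≡16, 12^8≡34, 12^16≡9, 12^32≡7
12^32 ≡ 7 (mod 37)
Right side y^r · r^s mod p:
Squares mod 37: 9^1≡9, 9^2≡7, 9^4≡12, 9^8≡33, 9^16≡16
9^16 ≡ 16 (mod 37)
Squares mod 37: 16^1≡16, 16^2≡34, 16^4≡9, 16^8≡7, 16^16≡12
16^16 ≡ 12 (mod 37)
16·12 = 192 ≡ 7 (mod 37)
7 ≡ 7 (mod 37), so the signature is genuine.

genuine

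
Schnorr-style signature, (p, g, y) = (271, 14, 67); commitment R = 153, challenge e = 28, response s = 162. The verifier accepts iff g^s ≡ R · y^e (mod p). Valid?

no

g^s mod p:
Squares mod 271: 14^1≡14, 14^2≡196, 14^4≡205, 14^8≡20, 14^16≡129, 14^32≡110, 14^64≡176, 14^128≡82
162 = 128 + 32 + 2, so 14^162 ≡ 82·110·196 ≡ 187 (mod 271)
R · y^e mod p:
Squares mod 271: 67^1≡67, 67^2≡153, 67^4≡103, 67^8≡40, 67^16≡245
28 = 16 + 8 + 4, so 67^28 ≡ 245·40·103 ≡ 196 (mod 271)
153·196 = 29988 ≡ 178 (mod 271)
187 ≠ 178; the check fails.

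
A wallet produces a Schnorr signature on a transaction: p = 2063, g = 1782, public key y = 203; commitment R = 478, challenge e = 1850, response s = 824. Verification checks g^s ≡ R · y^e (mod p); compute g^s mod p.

1782^2 = 3175524 ≡ 567
1782^4 ≡ 567^2 = 321489 ≡ 1724
1782^8 ≡ 1724^2 = 2972176 ≡ 1456
1782^16 ≡ 1456^2 = 2119936 ≡ 1235
1782^32 ≡ 1235^2 = 1525225 ≡ 668
1782^64 ≡ 668^2 = 446224 ≡ 616
1782^128 ≡ 616^2 = 379456 ≡ 1927
1782^256 ≡ 1927^2 = 3713329 ≡ 1992
1782^512 ≡ 1992^2 = 3968064 ≡ 915
824 = 512 + 256 + 32 + 16 + 8, so 1782^824 ≡ 915·1992·668·1235·1456 ≡ 524 (mod 2063)

524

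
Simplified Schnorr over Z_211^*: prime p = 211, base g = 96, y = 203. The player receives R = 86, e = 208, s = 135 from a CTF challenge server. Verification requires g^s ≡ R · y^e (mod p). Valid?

g^s mod p:
96^2 = 9216 ≡ 143
96^4 ≡ 143^2 = 20449 ≡ 193
96^8 ≡ 193^2 = 37249 ≡ 113
96^16 ≡ 113^2 = 12769 ≡ 109
96^32 ≡ 109^2 = 11881 ≡ 65
96^64 ≡ 65^2 = 4225 ≡ 5
96^128 ≡ 5^2 = 25
135 = 128 + 4 + 2 + 1, so 96^135 ≡ 25·193·143·96 ≡ 58 (mod 211)
R · y^e mod p:
203^2 = 41209 ≡ 64
203^4 ≡ 64^2 = 4096 ≡ 87
203^8 ≡ 87^2 = 7569 ≡ 184
203^16 ≡ 184^2 = 33856 ≡ 96
203^32 ≡ 96^2 = 9216 ≡ 143
203^64 ≡ 143^2 = 20449 ≡ 193
203^128 ≡ 193^2 = 37249 ≡ 113
208 = 128 + 64 + 16, so 203^208 ≡ 113·193·96 ≡ 122 (mod 211)
86·122 = 10492 ≡ 153 (mod 211)
58 ≠ 153; the check fails.

no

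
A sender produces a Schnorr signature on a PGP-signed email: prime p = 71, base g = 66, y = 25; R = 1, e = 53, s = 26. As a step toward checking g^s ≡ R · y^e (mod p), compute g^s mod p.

5

66^2 = 4356 ≡ 25
66^4 ≡ 25^2 = 625 ≡ 57
66^8 ≡ 57^2 = 3249 ≡ 54
66^16 ≡ 54^2 = 2916 ≡ 5
26 = 16 + 8 + 2, so 66^26 ≡ 5·54·25 ≡ 5 (mod 71)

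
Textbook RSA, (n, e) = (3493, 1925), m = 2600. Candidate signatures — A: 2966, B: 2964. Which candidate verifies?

A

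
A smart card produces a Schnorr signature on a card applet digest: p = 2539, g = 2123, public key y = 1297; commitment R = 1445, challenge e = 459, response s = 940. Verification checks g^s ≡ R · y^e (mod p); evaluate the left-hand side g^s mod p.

2123^2 = 4507129 ≡ 404
2123^4 ≡ 404^2 = 163216 ≡ 720
2123^8 ≡ 720^2 = 518400 ≡ 444
2123^16 ≡ 444^2 = 197136 ≡ 1633
2123^32 ≡ 1633^2 = 2666689 ≡ 739
2123^64 ≡ 739^2 = 546121 ≡ 236
2123^128 ≡ 236^2 = 55696 ≡ 2377
2123^256 ≡ 2377^2 = 5650129 ≡ 854
2123^512 ≡ 854^2 = 729316 ≡ 623
940 = 512 + 256 + 128 + 32 + 8 + 4, so 2123^940 ≡ 623·854·2377·739·444·720 ≡ 306 (mod 2539)

306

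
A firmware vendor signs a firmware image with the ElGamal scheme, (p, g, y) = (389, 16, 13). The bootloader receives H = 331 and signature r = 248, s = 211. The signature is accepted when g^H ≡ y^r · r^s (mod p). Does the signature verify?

Left side g^H mod p:
Squares mod 389: 16^1≡16, 16^2≡256, 16^4≡184, 16^8≡13, 16^16≡169, 16^32≡164, 16^64≡55, 16^128≡302, 16^256≡178
331 = 256 + 64 + 8 + 2 + 1, so 16^331 ≡ 178·55·13·256·16 ≡ 187 (mod 389)
Right side y^r · r^s mod p:
Squares mod 389: 13^1≡13, 13^2≡169, 13^4≡164, 13^8≡55, 13^16≡302, 13^32≡178, 13^64≡175, 13^128≡283
248 = 128 + 64 + 32 + 16 + 8, so 13^248 ≡ 283·175·178·302·55 ≡ 176 (mod 389)
Squares mod 389: 248^1≡248, 248^2≡42, 248^4≡208, 248^8≡85, 248^16≡223, 248^32≡326, 248^64≡79, 248^128≡17
211 = 128 + 64 + 16 + 2 + 1, so 248^211 ≡ 17·79·223·42·248 ≡ 66 (mod 389)
176·66 = 11616 ≡ 335 (mod 389)
187 ≠ 335, so verification fails.

does not verify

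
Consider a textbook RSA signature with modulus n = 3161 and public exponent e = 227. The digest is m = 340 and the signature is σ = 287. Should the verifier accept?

reject

σ^227 mod 3161 = 2351
The recovered value 2351 does not match the digest 340.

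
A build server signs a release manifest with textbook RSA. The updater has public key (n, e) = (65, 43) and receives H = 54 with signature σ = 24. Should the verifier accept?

accept

σ^2 ≡ 24^2 = 576 ≡ 56
σ^4 ≡ 56^2 = 3136 ≡ 16
σ^8 ≡ 16^2 = 256 ≡ 61
σ^16 ≡ 61^2 = 3721 ≡ 16
σ^32 ≡ 16^2 = 256 ≡ 61
43 = 32 + 8 + 2 + 1, so σ^43 ≡ 61·61·56·24 ≡ 54 (mod 65)
σ^43 mod 65 = 54 matches H.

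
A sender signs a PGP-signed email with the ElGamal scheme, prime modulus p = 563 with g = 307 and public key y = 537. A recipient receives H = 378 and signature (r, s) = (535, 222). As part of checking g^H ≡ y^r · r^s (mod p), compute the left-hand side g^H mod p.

210

307^2 = 94249 ≡ 228
307^4 ≡ 228^2 = 51984 ≡ 188
307^8 ≡ 188^2 = 35344 ≡ 438
307^16 ≡ 438^2 = 191844 ≡ 424
307^32 ≡ 424^2 = 179776 ≡ 179
307^64 ≡ 179^2 = 32041 ≡ 513
307^128 ≡ 513^2 = 263169 ≡ 248
307^256 ≡ 248^2 = 61504 ≡ 137
378 = 256 + 64 + 32 + 16 + 8 + 2, so 307^378 ≡ 137·513·179·424·438·228 ≡ 210 (mod 563)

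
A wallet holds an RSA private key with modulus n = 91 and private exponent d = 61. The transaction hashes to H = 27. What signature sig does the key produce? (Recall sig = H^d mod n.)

H^2 ≡ 27^2 = 729 ≡ 1
H^4 ≡ 1^2 = 1
H^8 ≡ 1^2 = 1
H^16 ≡ 1^2 = 1
H^32 ≡ 1^2 = 1
61 = 32 + 16 + 8 + 4 + 1, so H^61 ≡ 1·1·1·1·27 ≡ 27 (mod 91)

27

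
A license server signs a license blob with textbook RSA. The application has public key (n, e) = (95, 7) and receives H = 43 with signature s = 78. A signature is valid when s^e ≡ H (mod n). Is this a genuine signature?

s^2 ≡ 78^2 = 6084 ≡ 4
s^4 ≡ 4^2 = 16
7 = 4 + 2 + 1, so s^7 ≡ 16·4·78 ≡ 52 (mod 95)
52 ≠ 43, so verification fails.

forged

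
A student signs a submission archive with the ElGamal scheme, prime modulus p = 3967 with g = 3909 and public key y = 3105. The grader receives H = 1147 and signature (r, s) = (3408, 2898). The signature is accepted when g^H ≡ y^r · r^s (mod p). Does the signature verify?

does not verify

Left side g^H mod p:
3909^2 = 15280281 ≡ 3364
3909^4 ≡ 3364^2 = 11316496 ≡ 2612
3909^8 ≡ 2612^2 = 6822544 ≡ 3271
3909^16 ≡ 3271^2 = 10699441 ≡ 442
3909^32 ≡ 442^2 = 195364 ≡ 981
3909^64 ≡ 981^2 = 962361 ≡ 2347
3909^128 ≡ 2347^2 = 5508409 ≡ 2213
3909^256 ≡ 2213^2 = 4897369 ≡ 2091
3909^512 ≡ 2091^2 = 4372281 ≡ 647
3909^1024 ≡ 647^2 = 418609 ≡ 2074
1147 = 1024 + 64 + 32 + 16 + 8 + 2 + 1, so 3909^1147 ≡ 2074·2347·981·442·3271·3364·3909 ≡ 3856 (mod 3967)
Right side y^r · r^s mod p:
3105^2 = 9641025 ≡ 1215
3105^4 ≡ 1215^2 = 1476225 ≡ 501
3105^8 ≡ 501^2 = 251001 ≡ 1080
3105^16 ≡ 1080^2 = 1166400 ≡ 102
3105^32 ≡ 102^2 = 10404 ≡ 2470
3105^64 ≡ 2470^2 = 6100900 ≡ 3621
3105^128 ≡ 3621^2 = 13111641 ≡ 706
3105^256 ≡ 706^2 = 498436 ≡ 2561
3105^512 ≡ 2561^2 = 6558721 ≡ 1270
3105^1024 ≡ 1270^2 = 1612900 ≡ 2298
3105^2048 ≡ 2298^2 = 5280804 ≡ 727
3408 = 2048 + 1024 + 256 + 64 + 16, so 3105^3408 ≡ 727·2298·2561·3621·102 ≡ 3198 (mod 3967)
3408^2 = 11614464 ≡ 3055
3408^4 ≡ 3055^2 = 9333025 ≡ 2641
3408^8 ≡ 2641^2 = 6974881 ≡ 895
3408^16 ≡ 895^2 = 801025 ≡ 3658
3408^32 ≡ 3658^2 = 13380964 ≡ 273
3408^64 ≡ 273^2 = 74529 ≡ 3123
3408^128 ≡ 3123^2 = 9753129 ≡ 2243
3408^256 ≡ 2243^2 = 5031049 ≡ 893
3408^512 ≡ 893^2 = 797449 ≡ 82
3408^1024 ≡ 82^2 = 6724 ≡ 2757
3408^2048 ≡ 2757^2 = 7601049 ≡ 277
2898 = 2048 + 512 + 256 + 64 + 16 + 2, so 3408^2898 ≡ 277·82·893·3123·3658·3055 ≡ 1114 (mod 3967)
3198·1114 = 3562572 ≡ 206 (mod 3967)
3856 ≠ 206, so verification fails.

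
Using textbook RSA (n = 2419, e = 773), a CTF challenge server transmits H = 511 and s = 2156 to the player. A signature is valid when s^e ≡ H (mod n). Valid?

yes

Squares mod 2419: s^1≡2156, s^2≡1437, s^4≡1562, s^8≡1492, s^16≡584, s^32≡2396, s^64≡529, s^128≡1656, s^256≡1609, s^512≡551
773 = 512 + 256 + 4 + 1, so s^773 ≡ 551·1609·1562·2156 ≡ 511 (mod 2419)
s^773 mod 2419 = 511 matches H.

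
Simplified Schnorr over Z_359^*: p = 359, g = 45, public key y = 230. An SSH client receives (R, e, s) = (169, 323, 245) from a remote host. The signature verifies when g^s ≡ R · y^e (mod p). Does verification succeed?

g^s mod p:
45^2 = 2025 ≡ 230
45^4 ≡ 230^2 = 52900 ≡ 127
45^8 ≡ 127^2 = 16129 ≡ 333
45^16 ≡ 333^2 = 110889 ≡ 317
45^32 ≡ 317^2 = 100489 ≡ 328
45^64 ≡ 328^2 = 107584 ≡ 243
45^128 ≡ 243^2 = 59049 ≡ 173
245 = 128 + 64 + 32 + 16 + 4 + 1, so 45^245 ≡ 173·243·328·317·127·45 ≡ 245 (mod 359)
R · y^e mod p:
230^2 = 52900 ≡ 127
230^4 ≡ 127^2 = 16129 ≡ 333
230^8 ≡ 333^2 = 110889 ≡ 317
230^16 ≡ 317^2 = 100489 ≡ 328
230^32 ≡ 328^2 = 107584 ≡ 243
230^64 ≡ 243^2 = 59049 ≡ 173
230^128 ≡ 173^2 = 29929 ≡ 132
230^256 ≡ 132^2 = 17424 ≡ 192
323 = 256 + 64 + 2 + 1, so 230^323 ≡ 192·173·127·230 ≡ 216 (mod 359)
169·216 = 36504 ≡ 245 (mod 359)
245 ≡ 245 (mod 359); signature holds.

passes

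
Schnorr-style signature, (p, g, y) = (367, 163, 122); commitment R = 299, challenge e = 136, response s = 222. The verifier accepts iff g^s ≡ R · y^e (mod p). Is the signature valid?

valid

g^s mod p:
Squares mod 367: 163^1≡163, 163^2≡145, 163^4≡106, 163^8≡226, 163^16≡63, 163^32≡299, 163^64≡220, 163^128≡323
222 = 128 + 64 + 16 + 8 + 4 + 2, so 163^222 ≡ 323·220·63·226·106·145 ≡ 47 (mod 367)
R · y^e mod p:
Squares mod 367: 122^1≡122, 122^2≡204, 122^4≡145, 122^8≡106, 122^16≡226, 122^32≡63, 122^64≡299, 122^128≡220
136 = 128 + 8, so 122^136 ≡ 220·106 ≡ 199 (mod 367)
299·199 = 59501 ≡ 47 (mod 367)
47 ≡ 47 (mod 367); signature holds.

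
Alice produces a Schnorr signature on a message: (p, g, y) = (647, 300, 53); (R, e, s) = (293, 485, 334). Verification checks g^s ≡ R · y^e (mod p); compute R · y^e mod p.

53^485 mod 647 = 555
R · y^e ≡ 293·555 = 162615 ≡ 218 (mod 647)

218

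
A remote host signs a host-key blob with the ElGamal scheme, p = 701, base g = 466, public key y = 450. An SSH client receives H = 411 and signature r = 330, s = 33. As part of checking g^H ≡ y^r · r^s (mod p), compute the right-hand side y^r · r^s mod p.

450^2 = 202500 ≡ 612
450^4 ≡ 612^2 = 374544 ≡ 210
450^8 ≡ 210^2 = 44100 ≡ 638
450^16 ≡ 638^2 = 407044 ≡ 464
450^32 ≡ 464^2 = 215296 ≡ 89
450^64 ≡ 89^2 = 7921 ≡ 210
450^128 ≡ 210^2 = 44100 ≡ 638
450^256 ≡ 638^2 = 407044 ≡ 464
330 = 256 + 64 + 8 + 2, so 450^330 ≡ 464·210·638·612 ≡ 700 (mod 701)
330^2 = 108900 ≡ 245
330^4 ≡ 245^2 = 60025 ≡ 440
330^8 ≡ 440^2 = 193600 ≡ 124
330^16 ≡ 124^2 = 15376 ≡ 655
330^32 ≡ 655^2 = 429025 ≡ 13
33 = 32 + 1, so 330^33 ≡ 13·330 ≡ 84 (mod 701)
y^r · r^s ≡ 700·84 = 58800 ≡ 617 (mod 701)

617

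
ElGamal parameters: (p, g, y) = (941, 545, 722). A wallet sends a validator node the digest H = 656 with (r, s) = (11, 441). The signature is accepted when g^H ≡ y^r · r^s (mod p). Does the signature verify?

Left side g^H mod p:
545^2 = 297025 ≡ 610
545^4 ≡ 610^2 = 372100 ≡ 405
545^8 ≡ 405^2 = 164025 ≡ 291
545^16 ≡ 291^2 = 84681 ≡ 932
545^32 ≡ 932^2 = 868624 ≡ 81
545^64 ≡ 81^2 = 6561 ≡ 915
545^128 ≡ 915^2 = 837225 ≡ 676
545^256 ≡ 676^2 = 456976 ≡ 591
545^512 ≡ 591^2 = 349281 ≡ 170
656 = 512 + 128 + 16, so 545^656 ≡ 170·676·932 ≡ 820 (mod 941)
Right side y^r · r^s mod p:
722^2 = 521284 ≡ 911
722^4 ≡ 911^2 = 829921 ≡ 900
722^8 ≡ 900^2 = 810000 ≡ 740
11 = 8 + 2 + 1, so 722^11 ≡ 740·911·722 ≡ 594 (mod 941)
11^2 = 121
11^4 ≡ 121^2 = 14641 ≡ 526
11^8 ≡ 526^2 = 276676 ≡ 22
11^16 ≡ 22^2 = 484
11^32 ≡ 484^2 = 234256 ≡ 888
11^64 ≡ 888^2 = 788544 ≡ 927
11^128 ≡ 927^2 = 859329 ≡ 196
11^256 ≡ 196^2 = 38416 ≡ 776
441 = 256 + 128 + 32 + 16 + 8 + 1, so 11^441 ≡ 776·196·888·484·22·11 ≡ 540 (mod 941)
594·540 = 320760 ≡ 820 (mod 941)
820 ≡ 820 (mod 941), so the signature is genuine.

verifies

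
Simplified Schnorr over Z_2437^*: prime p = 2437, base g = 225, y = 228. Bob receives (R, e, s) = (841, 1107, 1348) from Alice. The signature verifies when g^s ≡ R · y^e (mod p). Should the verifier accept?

g^s mod p:
225^1348 mod 2437 = 382
R · y^e mod p:
228^1107 mod 2437 = 1869
841·1869 = 1571829 ≡ 2401 (mod 2437)
382 ≠ 2401; the check fails.

reject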